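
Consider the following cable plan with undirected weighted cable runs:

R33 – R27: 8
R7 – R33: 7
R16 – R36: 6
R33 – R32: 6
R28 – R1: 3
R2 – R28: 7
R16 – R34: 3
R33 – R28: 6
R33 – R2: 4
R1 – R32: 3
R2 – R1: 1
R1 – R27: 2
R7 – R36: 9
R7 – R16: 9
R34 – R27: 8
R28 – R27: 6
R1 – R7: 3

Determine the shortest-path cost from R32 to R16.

15

Running Dijkstra from R32:
R32: 0
R1: 3  (via R32)
R2: 4  (via R1)
R27: 5  (via R1)
R33: 6  (via R32)
R28: 6  (via R1)
R7: 6  (via R1)
R34: 13  (via R27)
R16: 15  (via R7)
Shortest route: R32–R1–R7–R16 = 15.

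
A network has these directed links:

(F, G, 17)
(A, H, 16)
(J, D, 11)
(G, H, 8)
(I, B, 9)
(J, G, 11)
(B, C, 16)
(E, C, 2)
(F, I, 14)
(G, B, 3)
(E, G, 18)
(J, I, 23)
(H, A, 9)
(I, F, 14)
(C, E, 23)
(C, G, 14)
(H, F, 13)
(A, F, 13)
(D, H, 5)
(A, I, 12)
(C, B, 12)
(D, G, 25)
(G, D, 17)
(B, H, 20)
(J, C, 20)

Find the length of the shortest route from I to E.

Candidate routes:
I–B–C–E: 9+16+23 = 48
I–F–G–B–C–E: 14+17+3+16+23 = 73
Cheapest is I–B–C–E at 48.

48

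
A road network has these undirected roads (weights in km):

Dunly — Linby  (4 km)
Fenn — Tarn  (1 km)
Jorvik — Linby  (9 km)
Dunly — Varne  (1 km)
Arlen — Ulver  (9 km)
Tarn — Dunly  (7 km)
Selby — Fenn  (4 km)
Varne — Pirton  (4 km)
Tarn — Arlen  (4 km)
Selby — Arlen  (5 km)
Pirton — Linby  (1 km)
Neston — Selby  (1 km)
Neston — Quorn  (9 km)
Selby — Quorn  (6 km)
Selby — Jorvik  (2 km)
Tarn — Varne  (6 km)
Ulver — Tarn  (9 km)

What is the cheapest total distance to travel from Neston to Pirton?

Shortest distances from Neston:
Neston: 0
Selby: 1  (via Neston)
Jorvik: 3  (via Selby)
Fenn: 5  (via Selby)
Arlen: 6  (via Selby)
Tarn: 6  (via Fenn)
Quorn: 7  (via Selby)
Linby: 12  (via Jorvik)
Varne: 12  (via Tarn)
Pirton: 13  (via Linby)
Shortest route: Neston–Selby–Jorvik–Linby–Pirton = 13 km.

13 km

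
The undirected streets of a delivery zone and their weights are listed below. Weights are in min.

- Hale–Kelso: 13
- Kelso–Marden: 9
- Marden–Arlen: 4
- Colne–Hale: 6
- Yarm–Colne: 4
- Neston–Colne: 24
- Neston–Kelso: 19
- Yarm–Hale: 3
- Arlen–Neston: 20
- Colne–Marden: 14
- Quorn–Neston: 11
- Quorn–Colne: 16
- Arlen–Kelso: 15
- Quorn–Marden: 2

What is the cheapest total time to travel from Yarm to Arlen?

Candidate routes:
Yarm–Colne–Marden–Arlen: 4+14+4 = 22
Yarm–Colne–Quorn–Marden–Arlen: 4+16+2+4 = 26
Yarm–Hale–Colne–Marden–Arlen: 3+6+14+4 = 27
The minimum is 22 min via Yarm–Colne–Marden–Arlen.

22 min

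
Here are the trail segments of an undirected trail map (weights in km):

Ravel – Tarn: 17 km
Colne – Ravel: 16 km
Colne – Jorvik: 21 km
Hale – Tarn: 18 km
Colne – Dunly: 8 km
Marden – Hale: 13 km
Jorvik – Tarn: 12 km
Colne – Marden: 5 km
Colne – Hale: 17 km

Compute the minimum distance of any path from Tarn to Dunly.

41 km

Candidate routes:
Tarn–Hale–Colne–Dunly: 18+17+8 = 43
Tarn–Jorvik–Colne–Dunly: 12+21+8 = 41
The minimum is 41 km via Tarn–Jorvik–Colne–Dunly.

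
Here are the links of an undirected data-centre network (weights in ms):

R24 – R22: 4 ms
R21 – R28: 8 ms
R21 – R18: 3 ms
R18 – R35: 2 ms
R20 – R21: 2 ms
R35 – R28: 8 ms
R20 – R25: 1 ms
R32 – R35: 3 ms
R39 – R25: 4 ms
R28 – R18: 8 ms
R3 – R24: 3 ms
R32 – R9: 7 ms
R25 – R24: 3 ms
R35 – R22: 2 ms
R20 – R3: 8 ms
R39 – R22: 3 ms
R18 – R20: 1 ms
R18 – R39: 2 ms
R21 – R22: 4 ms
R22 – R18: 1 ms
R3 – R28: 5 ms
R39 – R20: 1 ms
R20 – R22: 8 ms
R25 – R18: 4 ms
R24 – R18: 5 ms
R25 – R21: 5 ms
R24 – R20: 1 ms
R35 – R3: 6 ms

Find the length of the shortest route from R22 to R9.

12 ms

Candidate routes:
R22–R18–R35–R32–R9: 1+2+3+7 = 13
R22–R35–R32–R9: 2+3+7 = 12
R22–R39–R20–R18–R35–R32–R9: 3+1+1+2+3+7 = 17
Cheapest is R22–R35–R32–R9 at 12 ms.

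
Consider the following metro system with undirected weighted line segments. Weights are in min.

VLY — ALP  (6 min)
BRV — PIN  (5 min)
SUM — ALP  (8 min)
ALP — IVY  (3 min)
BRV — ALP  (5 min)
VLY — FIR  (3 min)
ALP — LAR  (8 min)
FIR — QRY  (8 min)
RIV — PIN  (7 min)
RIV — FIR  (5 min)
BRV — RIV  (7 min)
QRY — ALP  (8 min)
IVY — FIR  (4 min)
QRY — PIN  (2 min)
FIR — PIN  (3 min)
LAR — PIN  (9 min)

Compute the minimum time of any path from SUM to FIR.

Settle nodes by increasing distance from SUM:
SUM: 0
ALP: 8  (via SUM)
IVY: 11  (via ALP)
BRV: 13  (via ALP)
VLY: 14  (via ALP)
FIR: 15  (via IVY)
Shortest route: SUM–ALP–IVY–FIR = 15 min.

15 min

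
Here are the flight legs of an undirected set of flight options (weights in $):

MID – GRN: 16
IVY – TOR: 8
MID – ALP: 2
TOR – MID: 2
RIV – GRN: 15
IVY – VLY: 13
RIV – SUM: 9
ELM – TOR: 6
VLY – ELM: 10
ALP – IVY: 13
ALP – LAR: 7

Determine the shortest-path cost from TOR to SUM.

Candidate routes:
TOR - IVY - ALP - MID - GRN - RIV - SUM: 8+13+2+16+15+9 = 63
TOR - MID - GRN - RIV - SUM: 2+16+15+9 = 42
TOR - ELM - VLY - IVY - ALP - MID - GRN - RIV - SUM: 6+10+13+13+2+16+15+9 = 84
Cheapest is TOR - MID - GRN - RIV - SUM at $42.

$42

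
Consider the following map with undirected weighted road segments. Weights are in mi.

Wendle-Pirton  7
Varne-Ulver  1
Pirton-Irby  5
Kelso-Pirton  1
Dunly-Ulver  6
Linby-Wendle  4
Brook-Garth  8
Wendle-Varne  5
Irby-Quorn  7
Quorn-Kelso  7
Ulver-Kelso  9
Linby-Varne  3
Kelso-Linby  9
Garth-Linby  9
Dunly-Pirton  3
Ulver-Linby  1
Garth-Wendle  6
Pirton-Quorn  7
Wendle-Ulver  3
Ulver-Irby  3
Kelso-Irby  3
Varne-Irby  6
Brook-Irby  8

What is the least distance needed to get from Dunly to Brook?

15 mi

Running Dijkstra from Dunly:
Dunly: 0
Pirton: 3  (via Dunly)
Kelso: 4  (via Pirton)
Ulver: 6  (via Dunly)
Linby: 7  (via Ulver)
Irby: 7  (via Kelso)
Varne: 7  (via Ulver)
Wendle: 9  (via Ulver)
Quorn: 10  (via Pirton)
Garth: 15  (via Wendle)
Brook: 15  (via Irby)
Shortest route: Dunly–Pirton–Kelso–Irby–Brook = 15 mi.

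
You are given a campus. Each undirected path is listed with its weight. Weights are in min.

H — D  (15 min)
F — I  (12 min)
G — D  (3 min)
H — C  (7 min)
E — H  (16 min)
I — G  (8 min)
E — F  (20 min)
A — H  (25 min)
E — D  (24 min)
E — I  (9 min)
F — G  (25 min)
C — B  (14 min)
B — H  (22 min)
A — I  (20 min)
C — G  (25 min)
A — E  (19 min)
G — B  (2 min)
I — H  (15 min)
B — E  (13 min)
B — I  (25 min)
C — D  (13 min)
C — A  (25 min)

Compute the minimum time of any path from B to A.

Compare a few routes:
B–E–A: 13+19 = 32
B–C–A: 14+25 = 39
B–G–I–A: 2+8+20 = 30
B–G–I–E–A: 2+8+9+19 = 38
The minimum is 30 min via B–G–I–A.

30 min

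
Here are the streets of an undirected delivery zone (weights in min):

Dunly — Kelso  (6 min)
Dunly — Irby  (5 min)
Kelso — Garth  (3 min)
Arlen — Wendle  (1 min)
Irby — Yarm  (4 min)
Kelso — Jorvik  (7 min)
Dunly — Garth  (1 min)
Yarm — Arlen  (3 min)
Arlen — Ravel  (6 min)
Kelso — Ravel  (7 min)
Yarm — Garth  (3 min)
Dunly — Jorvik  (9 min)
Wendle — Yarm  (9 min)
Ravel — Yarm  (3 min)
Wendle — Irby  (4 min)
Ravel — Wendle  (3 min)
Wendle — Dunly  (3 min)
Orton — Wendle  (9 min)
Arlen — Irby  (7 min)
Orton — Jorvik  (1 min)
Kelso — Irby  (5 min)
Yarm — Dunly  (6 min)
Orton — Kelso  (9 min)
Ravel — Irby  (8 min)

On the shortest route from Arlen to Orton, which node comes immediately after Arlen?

Enumerating some paths:
Arlen–Wendle–Dunly–Garth–Kelso–Jorvik–Orton: 1+3+1+3+7+1 = 16
Arlen–Wendle–Orton: 1+9 = 10
Arlen–Wendle–Dunly–Jorvik–Orton: 1+3+9+1 = 14
Cheapest is Arlen–Wendle–Orton at 10 min.
So from Arlen the first move is to Wendle.

Wendle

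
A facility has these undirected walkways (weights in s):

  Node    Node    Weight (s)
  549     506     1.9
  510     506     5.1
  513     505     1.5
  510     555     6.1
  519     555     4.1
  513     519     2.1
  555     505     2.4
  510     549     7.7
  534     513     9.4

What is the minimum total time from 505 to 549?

15.5 s

Compare a few routes:
505 → 555 → 510 → 506 → 549: 2.4+6.1+5.1+1.9 = 15.5
505 → 513 → 519 → 555 → 510 → 506 → 549: 1.5+2.1+4.1+6.1+5.1+1.9 = 20.8
505 → 555 → 510 → 549: 2.4+6.1+7.7 = 16.2
Cheapest is 505 → 555 → 510 → 506 → 549 at 15.5 s.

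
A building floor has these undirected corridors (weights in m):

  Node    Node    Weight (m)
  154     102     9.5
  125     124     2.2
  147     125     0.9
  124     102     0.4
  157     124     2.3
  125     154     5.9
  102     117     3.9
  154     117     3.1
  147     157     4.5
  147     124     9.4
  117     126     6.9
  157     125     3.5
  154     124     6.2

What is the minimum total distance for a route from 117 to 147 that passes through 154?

9.9 m

Best 117 to 154: 117 → 154 costing 3.1
Best 154 to 147: 154 → 125 → 147 costing 6.8
Total via 154: 3.1 + 6.8 = 9.9 m.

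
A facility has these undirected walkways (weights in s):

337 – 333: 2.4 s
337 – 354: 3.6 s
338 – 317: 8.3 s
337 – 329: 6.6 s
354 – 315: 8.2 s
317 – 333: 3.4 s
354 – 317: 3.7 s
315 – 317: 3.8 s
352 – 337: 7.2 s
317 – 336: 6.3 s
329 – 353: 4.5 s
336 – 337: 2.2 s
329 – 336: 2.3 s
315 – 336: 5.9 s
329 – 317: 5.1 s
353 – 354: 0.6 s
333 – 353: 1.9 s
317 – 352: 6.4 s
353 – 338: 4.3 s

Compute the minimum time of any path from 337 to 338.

Running Dijkstra from 337:
337: 0
336: 2.2  (via 337)
333: 2.4  (via 337)
354: 3.6  (via 337)
353: 4.2  (via 354)
329: 4.5  (via 336)
317: 5.8  (via 333)
352: 7.2  (via 337)
315: 8.1  (via 336)
338: 8.5  (via 353)
Shortest route: 337 → 354 → 353 → 338 = 8.5 s.

8.5 s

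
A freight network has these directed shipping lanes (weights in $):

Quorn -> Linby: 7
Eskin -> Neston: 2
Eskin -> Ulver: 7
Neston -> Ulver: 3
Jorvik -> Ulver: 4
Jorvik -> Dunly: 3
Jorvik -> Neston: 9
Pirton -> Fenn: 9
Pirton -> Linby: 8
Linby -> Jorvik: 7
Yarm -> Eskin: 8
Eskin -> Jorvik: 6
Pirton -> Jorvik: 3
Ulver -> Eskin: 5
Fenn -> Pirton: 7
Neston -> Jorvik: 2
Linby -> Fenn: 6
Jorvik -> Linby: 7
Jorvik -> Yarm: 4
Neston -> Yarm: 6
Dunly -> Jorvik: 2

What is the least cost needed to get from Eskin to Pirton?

Enumerating some paths:
Eskin–Neston–Jorvik–Linby–Fenn–Pirton: 2+2+7+6+7 = 24
Eskin–Jorvik–Linby–Fenn–Pirton: 6+7+6+7 = 26
The minimum is $24 via Eskin–Neston–Jorvik–Linby–Fenn–Pirton.

$24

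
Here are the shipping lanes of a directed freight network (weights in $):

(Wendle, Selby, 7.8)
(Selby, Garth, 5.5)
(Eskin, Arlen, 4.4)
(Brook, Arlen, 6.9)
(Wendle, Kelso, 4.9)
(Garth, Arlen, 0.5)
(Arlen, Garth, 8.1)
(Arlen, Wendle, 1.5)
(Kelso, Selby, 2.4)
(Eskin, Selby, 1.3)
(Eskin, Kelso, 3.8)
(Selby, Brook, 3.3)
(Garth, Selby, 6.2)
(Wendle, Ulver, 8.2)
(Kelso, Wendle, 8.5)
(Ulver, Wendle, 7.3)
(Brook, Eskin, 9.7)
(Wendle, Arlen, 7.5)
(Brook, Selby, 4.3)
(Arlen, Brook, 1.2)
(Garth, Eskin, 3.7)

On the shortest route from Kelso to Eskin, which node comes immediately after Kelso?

Selby

Enumerating some paths:
Kelso–Selby–Garth–Eskin: 2.4+5.5+3.7 = 11.6
Kelso–Selby–Brook–Eskin: 2.4+3.3+9.7 = 15.4
The minimum is $11.6 via Kelso–Selby–Garth–Eskin.
So from Kelso the first move is to Selby.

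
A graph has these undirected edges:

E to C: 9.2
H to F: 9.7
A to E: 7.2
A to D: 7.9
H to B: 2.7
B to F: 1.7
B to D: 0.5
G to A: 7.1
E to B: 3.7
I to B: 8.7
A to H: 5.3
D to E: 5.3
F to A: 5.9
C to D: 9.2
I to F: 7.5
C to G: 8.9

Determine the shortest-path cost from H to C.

Candidate routes:
H - B - D - E - C: 2.7+0.5+5.3+9.2 = 17.7
H - B - D - C: 2.7+0.5+9.2 = 12.4
H - B - E - C: 2.7+3.7+9.2 = 15.6
Cheapest is H - B - D - C at 12.4.

12.4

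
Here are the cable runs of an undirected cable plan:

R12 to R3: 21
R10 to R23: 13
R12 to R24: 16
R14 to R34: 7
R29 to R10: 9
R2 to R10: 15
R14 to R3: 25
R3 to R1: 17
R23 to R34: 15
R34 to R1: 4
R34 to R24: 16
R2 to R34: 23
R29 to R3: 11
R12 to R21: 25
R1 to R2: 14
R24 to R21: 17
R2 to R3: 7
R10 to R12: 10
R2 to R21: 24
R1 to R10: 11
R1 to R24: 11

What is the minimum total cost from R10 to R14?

Running Dijkstra from R10:
R10: 0
R29: 9  (via R10)
R12: 10  (via R10)
R1: 11  (via R10)
R23: 13  (via R10)
R34: 15  (via R1)
R2: 15  (via R10)
R3: 20  (via R29)
R24: 22  (via R1)
R14: 22  (via R34)
Shortest route: R10–R1–R34–R14 = 22.

22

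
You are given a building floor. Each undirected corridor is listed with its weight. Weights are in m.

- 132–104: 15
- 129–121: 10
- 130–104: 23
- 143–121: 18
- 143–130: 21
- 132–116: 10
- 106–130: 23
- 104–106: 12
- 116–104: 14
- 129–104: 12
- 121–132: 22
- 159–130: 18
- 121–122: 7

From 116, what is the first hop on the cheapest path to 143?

Compare a few routes:
116 - 104 - 129 - 121 - 143: 14+12+10+18 = 54
116 - 132 - 121 - 143: 10+22+18 = 50
Cheapest is 116 - 132 - 121 - 143 at 50 m.
So from 116 the first move is to 132.

132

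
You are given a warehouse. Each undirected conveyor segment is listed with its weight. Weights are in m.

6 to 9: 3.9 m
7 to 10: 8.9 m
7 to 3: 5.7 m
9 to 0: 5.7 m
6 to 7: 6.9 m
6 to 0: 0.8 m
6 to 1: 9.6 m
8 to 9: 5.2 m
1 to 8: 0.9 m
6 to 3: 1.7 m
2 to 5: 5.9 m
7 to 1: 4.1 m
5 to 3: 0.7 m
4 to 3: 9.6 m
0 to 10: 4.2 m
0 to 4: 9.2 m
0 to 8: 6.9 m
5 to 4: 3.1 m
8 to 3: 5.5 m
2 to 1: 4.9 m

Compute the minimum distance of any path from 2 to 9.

Settle nodes by increasing distance from 2:
2: 0
1: 4.9  (via 2)
8: 5.8  (via 1)
5: 5.9  (via 2)
3: 6.6  (via 5)
6: 8.3  (via 3)
4: 9  (via 5)
7: 9  (via 1)
0: 9.1  (via 6)
9: 11  (via 8)
Shortest route: 2–1–8–9 = 11 m.

11 m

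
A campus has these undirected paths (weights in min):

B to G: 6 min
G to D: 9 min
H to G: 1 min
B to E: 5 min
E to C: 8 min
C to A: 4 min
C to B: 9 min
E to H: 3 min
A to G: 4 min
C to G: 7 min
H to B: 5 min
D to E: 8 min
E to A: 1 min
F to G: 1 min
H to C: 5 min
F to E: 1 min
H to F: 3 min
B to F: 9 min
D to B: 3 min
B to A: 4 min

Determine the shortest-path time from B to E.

5 min

Enumerating some paths:
B → G → F → E: 6+1+1 = 8
B → E: 5 = 5
B → H → G → F → E: 5+1+1+1 = 8
B → H → E: 5+3 = 8
Cheapest is B → E at 5 min.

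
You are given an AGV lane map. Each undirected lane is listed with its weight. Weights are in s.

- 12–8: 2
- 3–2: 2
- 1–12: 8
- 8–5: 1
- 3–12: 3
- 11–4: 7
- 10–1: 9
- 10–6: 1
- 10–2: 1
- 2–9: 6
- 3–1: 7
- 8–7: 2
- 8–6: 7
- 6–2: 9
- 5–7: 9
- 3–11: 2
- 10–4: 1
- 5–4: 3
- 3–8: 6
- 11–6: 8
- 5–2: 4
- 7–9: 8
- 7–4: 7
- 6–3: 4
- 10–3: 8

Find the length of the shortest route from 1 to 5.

Compare a few routes:
1 → 3 → 12 → 8 → 5: 7+3+2+1 = 13
1 → 12 → 8 → 5: 8+2+1 = 11
1 → 10 → 4 → 5: 9+1+3 = 13
1 → 3 → 2 → 5: 7+2+4 = 13
The minimum is 11 s via 1 → 12 → 8 → 5.

11 s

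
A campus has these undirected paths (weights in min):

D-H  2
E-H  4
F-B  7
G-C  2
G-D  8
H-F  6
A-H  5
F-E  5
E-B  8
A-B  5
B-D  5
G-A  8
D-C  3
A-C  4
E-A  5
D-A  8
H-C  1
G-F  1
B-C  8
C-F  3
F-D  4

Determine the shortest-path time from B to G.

8 min

Enumerating some paths:
B → F → G: 7+1 = 8
B → C → G: 8+2 = 10
The minimum is 8 min via B → F → G.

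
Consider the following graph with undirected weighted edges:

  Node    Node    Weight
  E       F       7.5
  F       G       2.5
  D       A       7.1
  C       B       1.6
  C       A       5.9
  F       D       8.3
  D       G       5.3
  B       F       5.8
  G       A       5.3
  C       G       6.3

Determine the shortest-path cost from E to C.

Enumerating some paths:
E - F - G - A - C: 7.5+2.5+5.3+5.9 = 21.2
E - F - G - C: 7.5+2.5+6.3 = 16.3
E - F - B - C: 7.5+5.8+1.6 = 14.9
E - F - D - G - C: 7.5+8.3+5.3+6.3 = 27.4
Cheapest is E - F - B - C at 14.9.

14.9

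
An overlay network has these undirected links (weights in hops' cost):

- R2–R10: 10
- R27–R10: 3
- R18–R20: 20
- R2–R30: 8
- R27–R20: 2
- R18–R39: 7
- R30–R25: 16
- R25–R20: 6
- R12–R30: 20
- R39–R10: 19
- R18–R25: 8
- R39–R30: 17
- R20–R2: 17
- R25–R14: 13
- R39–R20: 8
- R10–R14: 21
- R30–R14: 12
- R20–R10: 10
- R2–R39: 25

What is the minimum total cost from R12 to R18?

44 hops' cost

Candidate routes:
R12–R30–R14–R25–R18: 20+12+13+8 = 53
R12–R30–R25–R18: 20+16+8 = 44
Cheapest is R12–R30–R25–R18 at 44 hops' cost.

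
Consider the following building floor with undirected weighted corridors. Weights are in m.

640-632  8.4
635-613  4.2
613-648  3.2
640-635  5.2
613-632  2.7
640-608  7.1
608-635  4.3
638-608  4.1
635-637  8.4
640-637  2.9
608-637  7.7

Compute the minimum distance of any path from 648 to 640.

Candidate routes:
648–613–635–640: 3.2+4.2+5.2 = 12.6
648–613–632–640: 3.2+2.7+8.4 = 14.3
The minimum is 12.6 m via 648–613–635–640.

12.6 m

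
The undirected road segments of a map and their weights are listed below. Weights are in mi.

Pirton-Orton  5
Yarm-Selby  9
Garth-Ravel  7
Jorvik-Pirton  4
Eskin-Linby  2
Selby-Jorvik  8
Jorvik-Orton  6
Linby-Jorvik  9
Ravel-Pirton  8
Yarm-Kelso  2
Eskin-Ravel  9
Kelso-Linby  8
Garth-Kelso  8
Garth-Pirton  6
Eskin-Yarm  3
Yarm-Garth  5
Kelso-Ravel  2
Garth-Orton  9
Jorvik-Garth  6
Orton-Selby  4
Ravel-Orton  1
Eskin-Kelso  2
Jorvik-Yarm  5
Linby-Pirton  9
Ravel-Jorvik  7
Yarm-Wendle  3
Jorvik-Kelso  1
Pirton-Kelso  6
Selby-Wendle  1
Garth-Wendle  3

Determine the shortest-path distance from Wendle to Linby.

8 mi

Candidate routes:
Wendle–Yarm–Kelso–Eskin–Linby: 3+2+2+2 = 9
Wendle–Yarm–Kelso–Linby: 3+2+8 = 13
Wendle–Selby–Orton–Ravel–Kelso–Eskin–Linby: 1+4+1+2+2+2 = 12
Wendle–Yarm–Eskin–Linby: 3+3+2 = 8
Cheapest is Wendle–Yarm–Eskin–Linby at 8 mi.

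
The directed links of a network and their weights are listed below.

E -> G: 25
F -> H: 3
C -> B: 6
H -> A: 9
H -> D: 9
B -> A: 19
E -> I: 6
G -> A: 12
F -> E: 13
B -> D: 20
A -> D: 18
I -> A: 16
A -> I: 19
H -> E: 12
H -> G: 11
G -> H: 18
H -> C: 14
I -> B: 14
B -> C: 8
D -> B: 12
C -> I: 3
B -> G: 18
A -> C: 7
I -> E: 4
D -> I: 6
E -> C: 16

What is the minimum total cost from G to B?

Running Dijkstra from G:
G: 0
A: 12  (via G)
H: 18  (via G)
C: 19  (via A)
I: 22  (via C)
B: 25  (via C)
Shortest route: G–A–C–B = 25.

25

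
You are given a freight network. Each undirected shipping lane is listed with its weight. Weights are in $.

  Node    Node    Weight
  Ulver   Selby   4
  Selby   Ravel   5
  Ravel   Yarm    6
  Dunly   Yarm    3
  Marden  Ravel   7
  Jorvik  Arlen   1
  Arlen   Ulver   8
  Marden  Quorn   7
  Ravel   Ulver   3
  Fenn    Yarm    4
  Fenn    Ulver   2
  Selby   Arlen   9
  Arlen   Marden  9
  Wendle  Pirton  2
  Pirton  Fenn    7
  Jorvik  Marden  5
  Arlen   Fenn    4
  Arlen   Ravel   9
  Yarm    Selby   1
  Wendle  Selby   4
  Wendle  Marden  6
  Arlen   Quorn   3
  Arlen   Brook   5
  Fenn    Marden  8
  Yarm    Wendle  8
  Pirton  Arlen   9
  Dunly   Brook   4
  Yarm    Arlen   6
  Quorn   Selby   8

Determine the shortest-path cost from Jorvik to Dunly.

$10

Settle nodes by increasing distance from Jorvik:
Jorvik: 0
Arlen: 1  (via Jorvik)
Quorn: 4  (via Arlen)
Marden: 5  (via Jorvik)
Fenn: 5  (via Arlen)
Brook: 6  (via Arlen)
Yarm: 7  (via Arlen)
Ulver: 7  (via Fenn)
Selby: 8  (via Yarm)
Pirton: 10  (via Arlen)
Dunly: 10  (via Brook)
Shortest route: Jorvik–Arlen–Brook–Dunly = $10.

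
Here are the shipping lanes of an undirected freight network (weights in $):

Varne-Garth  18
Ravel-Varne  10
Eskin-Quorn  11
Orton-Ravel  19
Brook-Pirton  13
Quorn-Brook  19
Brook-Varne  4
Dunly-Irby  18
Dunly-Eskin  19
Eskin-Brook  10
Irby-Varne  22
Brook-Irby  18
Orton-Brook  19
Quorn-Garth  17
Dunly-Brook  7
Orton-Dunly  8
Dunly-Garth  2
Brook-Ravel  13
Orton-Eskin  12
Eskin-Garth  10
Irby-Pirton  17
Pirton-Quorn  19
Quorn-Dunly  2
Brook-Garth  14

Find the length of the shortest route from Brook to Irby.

Shortest distances from Brook:
Brook: 0
Varne: 4  (via Brook)
Dunly: 7  (via Brook)
Quorn: 9  (via Dunly)
Garth: 9  (via Dunly)
Eskin: 10  (via Brook)
Ravel: 13  (via Brook)
Pirton: 13  (via Brook)
Orton: 15  (via Dunly)
Irby: 18  (via Brook)
Shortest route: Brook–Irby = $18.

$18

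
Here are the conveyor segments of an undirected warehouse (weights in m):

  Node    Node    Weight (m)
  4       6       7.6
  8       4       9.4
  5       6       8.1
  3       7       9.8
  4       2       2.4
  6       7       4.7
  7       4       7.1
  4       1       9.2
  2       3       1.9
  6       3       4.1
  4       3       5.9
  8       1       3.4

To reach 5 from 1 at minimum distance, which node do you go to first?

4

Candidate routes:
1 - 8 - 4 - 6 - 5: 3.4+9.4+7.6+8.1 = 28.5
1 - 4 - 2 - 3 - 6 - 5: 9.2+2.4+1.9+4.1+8.1 = 25.7
1 - 4 - 3 - 6 - 5: 9.2+5.9+4.1+8.1 = 27.3
1 - 4 - 6 - 5: 9.2+7.6+8.1 = 24.9
Cheapest is 1 - 4 - 6 - 5 at 24.9 m.
So from 1 the first move is to 4.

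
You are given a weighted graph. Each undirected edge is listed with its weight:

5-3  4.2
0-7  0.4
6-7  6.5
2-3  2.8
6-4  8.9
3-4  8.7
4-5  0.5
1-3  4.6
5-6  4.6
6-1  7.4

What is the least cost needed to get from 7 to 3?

15.3

Compare a few routes:
7 → 6 → 4 → 5 → 3: 6.5+8.9+0.5+4.2 = 20.1
7 → 6 → 5 → 3: 6.5+4.6+4.2 = 15.3
7 → 6 → 1 → 3: 6.5+7.4+4.6 = 18.5
7 → 6 → 5 → 4 → 3: 6.5+4.6+0.5+8.7 = 20.3
The minimum is 15.3 via 7 → 6 → 5 → 3.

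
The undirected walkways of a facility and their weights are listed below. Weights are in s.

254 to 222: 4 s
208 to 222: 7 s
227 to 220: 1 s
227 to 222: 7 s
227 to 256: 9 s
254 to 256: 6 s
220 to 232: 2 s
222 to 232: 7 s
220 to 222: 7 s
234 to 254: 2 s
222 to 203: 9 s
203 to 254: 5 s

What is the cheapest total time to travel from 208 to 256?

17 s

Settle nodes by increasing distance from 208:
208: 0
222: 7  (via 208)
254: 11  (via 222)
234: 13  (via 254)
227: 14  (via 222)
220: 14  (via 222)
232: 14  (via 222)
203: 16  (via 222)
256: 17  (via 254)
Shortest route: 208–222–254–256 = 17 s.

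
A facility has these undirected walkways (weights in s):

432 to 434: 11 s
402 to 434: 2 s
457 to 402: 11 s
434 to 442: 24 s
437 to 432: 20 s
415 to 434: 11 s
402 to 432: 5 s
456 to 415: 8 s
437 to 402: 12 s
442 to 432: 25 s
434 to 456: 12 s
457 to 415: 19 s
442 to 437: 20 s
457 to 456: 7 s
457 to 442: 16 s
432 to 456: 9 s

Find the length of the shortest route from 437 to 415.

25 s

Shortest distances from 437:
437: 0
402: 12  (via 437)
434: 14  (via 402)
432: 17  (via 402)
442: 20  (via 437)
457: 23  (via 402)
415: 25  (via 434)
Shortest route: 437 → 402 → 434 → 415 = 25 s.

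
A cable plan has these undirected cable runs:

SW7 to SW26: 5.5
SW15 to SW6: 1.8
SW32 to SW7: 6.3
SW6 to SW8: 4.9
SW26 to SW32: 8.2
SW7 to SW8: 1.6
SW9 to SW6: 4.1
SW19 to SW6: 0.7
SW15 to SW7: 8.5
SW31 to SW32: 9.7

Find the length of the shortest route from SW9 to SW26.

16.1

Shortest distances from SW9:
SW9: 0
SW6: 4.1  (via SW9)
SW19: 4.8  (via SW6)
SW15: 5.9  (via SW6)
SW8: 9  (via SW6)
SW7: 10.6  (via SW8)
SW26: 16.1  (via SW7)
Shortest route: SW9–SW6–SW8–SW7–SW26 = 16.1.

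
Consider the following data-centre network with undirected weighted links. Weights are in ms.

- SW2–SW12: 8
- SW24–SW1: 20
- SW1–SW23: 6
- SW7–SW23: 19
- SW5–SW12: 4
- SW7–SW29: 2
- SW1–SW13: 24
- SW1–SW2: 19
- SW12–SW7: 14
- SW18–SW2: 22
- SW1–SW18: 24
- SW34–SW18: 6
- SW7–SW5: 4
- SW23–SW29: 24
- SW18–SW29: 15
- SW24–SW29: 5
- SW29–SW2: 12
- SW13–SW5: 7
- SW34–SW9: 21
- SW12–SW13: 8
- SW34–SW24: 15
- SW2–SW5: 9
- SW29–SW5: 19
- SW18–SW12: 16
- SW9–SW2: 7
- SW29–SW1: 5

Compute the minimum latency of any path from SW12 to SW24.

15 ms

Enumerating some paths:
SW12 → SW5 → SW7 → SW29 → SW24: 4+4+2+5 = 15
SW12 → SW7 → SW29 → SW24: 14+2+5 = 21
SW12 → SW2 → SW29 → SW24: 8+12+5 = 25
Cheapest is SW12 → SW5 → SW7 → SW29 → SW24 at 15 ms.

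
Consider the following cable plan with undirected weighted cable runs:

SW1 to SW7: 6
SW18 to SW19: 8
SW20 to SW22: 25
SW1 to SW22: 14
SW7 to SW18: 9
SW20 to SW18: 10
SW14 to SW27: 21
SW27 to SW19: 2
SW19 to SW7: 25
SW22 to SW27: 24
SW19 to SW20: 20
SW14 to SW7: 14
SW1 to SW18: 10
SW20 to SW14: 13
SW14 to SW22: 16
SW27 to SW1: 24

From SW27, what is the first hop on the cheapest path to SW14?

Enumerating some paths:
SW27–SW14: 21 = 21
SW27–SW19–SW18–SW7–SW14: 2+8+9+14 = 33
Cheapest is SW27–SW14 at 21.
So from SW27 the first move is to SW14.

SW14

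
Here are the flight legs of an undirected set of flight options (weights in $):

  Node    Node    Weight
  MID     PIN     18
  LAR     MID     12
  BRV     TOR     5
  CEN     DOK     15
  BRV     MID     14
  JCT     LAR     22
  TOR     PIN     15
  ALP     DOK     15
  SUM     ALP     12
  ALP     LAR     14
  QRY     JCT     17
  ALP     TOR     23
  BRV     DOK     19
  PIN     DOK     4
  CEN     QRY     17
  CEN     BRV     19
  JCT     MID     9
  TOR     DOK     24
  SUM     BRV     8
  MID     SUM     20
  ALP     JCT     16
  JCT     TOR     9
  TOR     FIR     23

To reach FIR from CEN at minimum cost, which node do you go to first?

Compare a few routes:
CEN - BRV - TOR - FIR: 19+5+23 = 47
CEN - DOK - PIN - TOR - FIR: 15+4+15+23 = 57
CEN - DOK - BRV - TOR - FIR: 15+19+5+23 = 62
Cheapest is CEN - BRV - TOR - FIR at $47.
So from CEN the first move is to BRV.

BRV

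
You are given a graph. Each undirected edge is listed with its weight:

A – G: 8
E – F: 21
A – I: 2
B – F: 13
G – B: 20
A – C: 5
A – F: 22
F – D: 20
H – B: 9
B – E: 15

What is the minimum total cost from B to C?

Enumerating some paths:
B - E - F - A - C: 15+21+22+5 = 63
B - G - A - C: 20+8+5 = 33
B - F - A - C: 13+22+5 = 40
The minimum is 33 via B - G - A - C.

33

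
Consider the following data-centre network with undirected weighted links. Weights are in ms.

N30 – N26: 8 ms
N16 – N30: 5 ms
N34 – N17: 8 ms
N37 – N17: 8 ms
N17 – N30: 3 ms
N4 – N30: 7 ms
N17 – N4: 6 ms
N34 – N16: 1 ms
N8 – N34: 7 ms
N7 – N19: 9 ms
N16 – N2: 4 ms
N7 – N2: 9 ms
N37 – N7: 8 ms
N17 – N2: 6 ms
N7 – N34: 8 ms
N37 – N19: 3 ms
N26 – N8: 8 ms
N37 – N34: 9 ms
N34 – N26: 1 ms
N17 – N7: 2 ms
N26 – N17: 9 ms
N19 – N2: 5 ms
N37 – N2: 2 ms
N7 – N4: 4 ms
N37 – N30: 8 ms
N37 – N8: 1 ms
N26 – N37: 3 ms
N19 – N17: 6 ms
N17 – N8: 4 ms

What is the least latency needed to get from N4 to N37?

Candidate routes:
N4–N7–N37: 4+8 = 12
N4–N17–N8–N37: 6+4+1 = 11
The minimum is 11 ms via N4–N17–N8–N37.

11 ms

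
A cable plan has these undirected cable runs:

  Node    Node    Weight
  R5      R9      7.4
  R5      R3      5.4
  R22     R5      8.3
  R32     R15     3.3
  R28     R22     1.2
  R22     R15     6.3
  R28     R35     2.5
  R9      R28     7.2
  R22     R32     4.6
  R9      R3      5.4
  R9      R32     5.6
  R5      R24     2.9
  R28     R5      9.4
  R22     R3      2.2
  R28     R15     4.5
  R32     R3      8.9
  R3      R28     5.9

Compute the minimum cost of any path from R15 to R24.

Settle nodes by increasing distance from R15:
R15: 0
R32: 3.3  (via R15)
R28: 4.5  (via R15)
R22: 5.7  (via R28)
R35: 7  (via R28)
R3: 7.9  (via R22)
R9: 8.9  (via R32)
R5: 13.3  (via R3)
R24: 16.2  (via R5)
Shortest route: R15 → R28 → R22 → R3 → R5 → R24 = 16.2.

16.2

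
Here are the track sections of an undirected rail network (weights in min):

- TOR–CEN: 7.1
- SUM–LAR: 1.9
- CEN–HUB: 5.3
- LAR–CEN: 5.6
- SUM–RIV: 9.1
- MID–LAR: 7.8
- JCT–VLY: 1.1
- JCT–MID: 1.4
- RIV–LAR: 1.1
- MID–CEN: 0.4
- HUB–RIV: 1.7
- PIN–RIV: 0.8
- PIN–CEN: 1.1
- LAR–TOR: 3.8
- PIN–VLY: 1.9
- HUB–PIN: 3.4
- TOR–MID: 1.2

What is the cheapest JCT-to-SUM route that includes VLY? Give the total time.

6.8 min

Shortest JCT→VLY: JCT–VLY = 1.1
Best VLY to SUM: VLY–PIN–RIV–LAR–SUM costing 5.7
Total via VLY: 1.1 + 5.7 = 6.8 min.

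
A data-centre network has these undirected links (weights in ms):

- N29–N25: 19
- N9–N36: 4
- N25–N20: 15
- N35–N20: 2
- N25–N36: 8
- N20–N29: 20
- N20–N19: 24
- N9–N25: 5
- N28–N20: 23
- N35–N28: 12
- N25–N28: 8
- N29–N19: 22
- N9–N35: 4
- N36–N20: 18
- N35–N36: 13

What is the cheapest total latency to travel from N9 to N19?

Running Dijkstra from N9:
N9: 0
N35: 4  (via N9)
N36: 4  (via N9)
N25: 5  (via N9)
N20: 6  (via N35)
N28: 13  (via N25)
N29: 24  (via N25)
N19: 30  (via N20)
Shortest route: N9–N35–N20–N19 = 30 ms.

30 ms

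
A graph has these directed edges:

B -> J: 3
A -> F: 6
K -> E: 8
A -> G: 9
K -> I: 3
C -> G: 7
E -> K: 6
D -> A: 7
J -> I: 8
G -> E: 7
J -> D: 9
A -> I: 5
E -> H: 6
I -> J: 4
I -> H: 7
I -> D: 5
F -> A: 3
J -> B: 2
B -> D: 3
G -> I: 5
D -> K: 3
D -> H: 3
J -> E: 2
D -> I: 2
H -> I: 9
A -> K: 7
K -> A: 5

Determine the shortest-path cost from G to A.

17

Shortest distances from G:
G: 0
I: 5  (via G)
E: 7  (via G)
J: 9  (via I)
D: 10  (via I)
B: 11  (via J)
H: 12  (via I)
K: 13  (via E)
A: 17  (via D)
Shortest route: G → I → D → A = 17.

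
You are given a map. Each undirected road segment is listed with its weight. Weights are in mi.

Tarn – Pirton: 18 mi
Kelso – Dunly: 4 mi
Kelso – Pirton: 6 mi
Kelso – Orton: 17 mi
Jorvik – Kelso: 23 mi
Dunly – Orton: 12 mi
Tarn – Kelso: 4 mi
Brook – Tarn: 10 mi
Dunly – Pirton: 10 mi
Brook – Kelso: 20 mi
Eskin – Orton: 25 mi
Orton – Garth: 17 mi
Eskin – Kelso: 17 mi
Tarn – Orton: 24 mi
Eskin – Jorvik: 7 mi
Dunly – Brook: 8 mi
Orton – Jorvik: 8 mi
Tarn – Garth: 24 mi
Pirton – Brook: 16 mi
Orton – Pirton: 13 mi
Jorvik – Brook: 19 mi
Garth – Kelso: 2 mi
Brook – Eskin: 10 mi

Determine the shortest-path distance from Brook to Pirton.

16 mi

Shortest distances from Brook:
Brook: 0
Dunly: 8  (via Brook)
Eskin: 10  (via Brook)
Tarn: 10  (via Brook)
Kelso: 12  (via Dunly)
Garth: 14  (via Kelso)
Pirton: 16  (via Brook)
Shortest route: Brook–Pirton = 16 mi.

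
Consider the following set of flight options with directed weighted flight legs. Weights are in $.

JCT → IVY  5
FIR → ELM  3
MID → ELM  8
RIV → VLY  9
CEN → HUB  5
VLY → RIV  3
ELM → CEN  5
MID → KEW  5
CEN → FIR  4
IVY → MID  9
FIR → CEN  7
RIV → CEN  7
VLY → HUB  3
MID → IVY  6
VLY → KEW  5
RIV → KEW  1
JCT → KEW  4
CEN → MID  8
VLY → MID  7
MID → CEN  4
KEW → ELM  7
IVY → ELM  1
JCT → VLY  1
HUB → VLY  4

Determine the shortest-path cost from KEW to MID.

$20

Enumerating some paths:
KEW → ELM → CEN → MID: 7+5+8 = 20
KEW → ELM → CEN → HUB → VLY → MID: 7+5+5+4+7 = 28
Cheapest is KEW → ELM → CEN → MID at $20.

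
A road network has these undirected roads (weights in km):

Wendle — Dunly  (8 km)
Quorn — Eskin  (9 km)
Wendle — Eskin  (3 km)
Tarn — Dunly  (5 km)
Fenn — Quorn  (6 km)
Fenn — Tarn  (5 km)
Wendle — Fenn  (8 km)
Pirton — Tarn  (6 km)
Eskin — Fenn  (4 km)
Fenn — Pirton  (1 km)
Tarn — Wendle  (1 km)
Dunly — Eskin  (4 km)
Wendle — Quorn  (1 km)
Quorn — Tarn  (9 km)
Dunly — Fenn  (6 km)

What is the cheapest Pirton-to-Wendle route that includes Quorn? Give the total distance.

8 km

Best Pirton to Quorn: Pirton–Fenn–Quorn costing 7
Best Quorn to Wendle: Quorn–Wendle costing 1
Total via Quorn: 7 + 1 = 8 km.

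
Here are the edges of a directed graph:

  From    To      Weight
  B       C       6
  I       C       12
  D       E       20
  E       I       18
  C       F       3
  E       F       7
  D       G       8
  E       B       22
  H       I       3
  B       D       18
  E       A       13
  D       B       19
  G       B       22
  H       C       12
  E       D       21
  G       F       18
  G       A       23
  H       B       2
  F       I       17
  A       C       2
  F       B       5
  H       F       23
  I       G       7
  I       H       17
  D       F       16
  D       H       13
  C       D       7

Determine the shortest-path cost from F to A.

Candidate routes:
F - B - D - G - A: 5+18+8+23 = 54
F - B - C - D - G - A: 5+6+7+8+23 = 49
F - I - G - A: 17+7+23 = 47
F - B - C - D - E - A: 5+6+7+20+13 = 51
The minimum is 47 via F - I - G - A.

47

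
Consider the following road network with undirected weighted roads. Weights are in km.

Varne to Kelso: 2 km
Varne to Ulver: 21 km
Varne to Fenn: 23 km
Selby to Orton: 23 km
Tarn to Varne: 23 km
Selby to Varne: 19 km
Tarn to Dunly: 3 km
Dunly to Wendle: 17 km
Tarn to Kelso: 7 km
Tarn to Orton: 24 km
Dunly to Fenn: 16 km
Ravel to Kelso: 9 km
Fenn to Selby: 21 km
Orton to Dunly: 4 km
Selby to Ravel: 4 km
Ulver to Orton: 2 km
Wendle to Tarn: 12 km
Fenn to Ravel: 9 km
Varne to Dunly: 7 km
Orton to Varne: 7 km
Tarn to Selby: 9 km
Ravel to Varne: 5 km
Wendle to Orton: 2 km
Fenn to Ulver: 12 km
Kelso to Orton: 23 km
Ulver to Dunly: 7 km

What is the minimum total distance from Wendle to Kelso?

11 km

Compare a few routes:
Wendle - Orton - Dunly - Varne - Kelso: 2+4+7+2 = 15
Wendle - Orton - Varne - Kelso: 2+7+2 = 11
Wendle - Orton - Dunly - Tarn - Kelso: 2+4+3+7 = 16
Cheapest is Wendle - Orton - Varne - Kelso at 11 km.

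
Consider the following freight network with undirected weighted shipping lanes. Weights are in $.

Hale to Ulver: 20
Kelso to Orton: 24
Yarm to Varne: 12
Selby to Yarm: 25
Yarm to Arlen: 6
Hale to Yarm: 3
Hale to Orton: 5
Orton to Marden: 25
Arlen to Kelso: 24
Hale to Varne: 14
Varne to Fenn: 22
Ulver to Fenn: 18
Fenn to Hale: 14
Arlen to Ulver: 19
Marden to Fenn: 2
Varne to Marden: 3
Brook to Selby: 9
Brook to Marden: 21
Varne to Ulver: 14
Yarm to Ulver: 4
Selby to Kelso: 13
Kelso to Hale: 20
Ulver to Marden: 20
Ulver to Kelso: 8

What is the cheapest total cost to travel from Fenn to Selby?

$32

Running Dijkstra from Fenn:
Fenn: 0
Marden: 2  (via Fenn)
Varne: 5  (via Marden)
Hale: 14  (via Fenn)
Yarm: 17  (via Varne)
Ulver: 18  (via Fenn)
Orton: 19  (via Hale)
Arlen: 23  (via Yarm)
Brook: 23  (via Marden)
Kelso: 26  (via Ulver)
Selby: 32  (via Brook)
Shortest route: Fenn–Marden–Brook–Selby = $32.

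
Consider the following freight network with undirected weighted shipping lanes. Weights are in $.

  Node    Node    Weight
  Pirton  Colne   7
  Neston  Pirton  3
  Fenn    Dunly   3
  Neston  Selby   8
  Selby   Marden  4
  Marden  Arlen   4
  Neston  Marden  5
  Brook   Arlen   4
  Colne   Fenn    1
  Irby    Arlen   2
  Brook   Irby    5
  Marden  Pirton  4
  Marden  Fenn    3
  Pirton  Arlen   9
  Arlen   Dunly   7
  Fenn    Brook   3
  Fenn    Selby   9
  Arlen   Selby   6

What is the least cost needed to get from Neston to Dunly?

$11

Compare a few routes:
Neston - Marden - Fenn - Dunly: 5+3+3 = 11
Neston - Pirton - Marden - Fenn - Dunly: 3+4+3+3 = 13
Neston - Pirton - Colne - Fenn - Dunly: 3+7+1+3 = 14
The minimum is $11 via Neston - Marden - Fenn - Dunly.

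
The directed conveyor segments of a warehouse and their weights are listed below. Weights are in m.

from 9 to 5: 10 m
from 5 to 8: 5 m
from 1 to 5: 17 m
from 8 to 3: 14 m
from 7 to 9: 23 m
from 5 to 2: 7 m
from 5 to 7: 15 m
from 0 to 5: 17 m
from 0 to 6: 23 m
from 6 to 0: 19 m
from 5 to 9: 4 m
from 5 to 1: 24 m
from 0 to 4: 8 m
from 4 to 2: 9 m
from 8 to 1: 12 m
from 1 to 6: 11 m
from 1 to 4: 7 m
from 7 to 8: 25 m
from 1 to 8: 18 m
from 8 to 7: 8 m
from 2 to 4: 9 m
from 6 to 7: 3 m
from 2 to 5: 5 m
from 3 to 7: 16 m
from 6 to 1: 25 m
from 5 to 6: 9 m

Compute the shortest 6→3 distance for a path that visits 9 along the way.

55 m

Best 6 to 9: 6 → 7 → 9 costing 26
Shortest 9→3: 9 → 5 → 8 → 3 = 29
Total via 9: 26 + 29 = 55 m.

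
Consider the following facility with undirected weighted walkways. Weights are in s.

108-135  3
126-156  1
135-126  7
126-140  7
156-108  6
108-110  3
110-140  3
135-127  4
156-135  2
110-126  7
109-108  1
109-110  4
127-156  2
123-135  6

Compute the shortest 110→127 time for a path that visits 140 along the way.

13 s

Best 110 to 140: 110 → 140 costing 3
Best 140 to 127: 140 → 126 → 156 → 127 costing 10
Total via 140: 3 + 10 = 13 s.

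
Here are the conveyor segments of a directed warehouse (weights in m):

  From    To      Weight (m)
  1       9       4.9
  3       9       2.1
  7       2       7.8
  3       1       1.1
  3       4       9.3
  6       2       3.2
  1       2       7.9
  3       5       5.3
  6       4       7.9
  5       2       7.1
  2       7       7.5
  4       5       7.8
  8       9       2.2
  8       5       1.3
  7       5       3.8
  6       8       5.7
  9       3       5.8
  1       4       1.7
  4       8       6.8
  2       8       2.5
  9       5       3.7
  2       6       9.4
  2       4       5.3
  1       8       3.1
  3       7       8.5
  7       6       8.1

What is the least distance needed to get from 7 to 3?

18.3 m

Settle nodes by increasing distance from 7:
7: 0
5: 3.8  (via 7)
2: 7.8  (via 7)
6: 8.1  (via 7)
8: 10.3  (via 2)
9: 12.5  (via 8)
4: 13.1  (via 2)
3: 18.3  (via 9)
Shortest route: 7 → 2 → 8 → 9 → 3 = 18.3 m.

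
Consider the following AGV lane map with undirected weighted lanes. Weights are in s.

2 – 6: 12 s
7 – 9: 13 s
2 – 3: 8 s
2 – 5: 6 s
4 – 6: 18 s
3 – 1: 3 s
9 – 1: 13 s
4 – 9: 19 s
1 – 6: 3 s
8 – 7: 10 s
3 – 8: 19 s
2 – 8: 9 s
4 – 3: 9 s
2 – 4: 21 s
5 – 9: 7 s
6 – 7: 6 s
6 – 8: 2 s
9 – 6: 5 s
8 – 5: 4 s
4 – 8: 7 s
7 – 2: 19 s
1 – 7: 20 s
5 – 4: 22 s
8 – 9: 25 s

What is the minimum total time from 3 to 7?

Settle nodes by increasing distance from 3:
3: 0
1: 3  (via 3)
6: 6  (via 1)
2: 8  (via 3)
8: 8  (via 6)
4: 9  (via 3)
9: 11  (via 6)
5: 12  (via 8)
7: 12  (via 6)
Shortest route: 3–1–6–7 = 12 s.

12 s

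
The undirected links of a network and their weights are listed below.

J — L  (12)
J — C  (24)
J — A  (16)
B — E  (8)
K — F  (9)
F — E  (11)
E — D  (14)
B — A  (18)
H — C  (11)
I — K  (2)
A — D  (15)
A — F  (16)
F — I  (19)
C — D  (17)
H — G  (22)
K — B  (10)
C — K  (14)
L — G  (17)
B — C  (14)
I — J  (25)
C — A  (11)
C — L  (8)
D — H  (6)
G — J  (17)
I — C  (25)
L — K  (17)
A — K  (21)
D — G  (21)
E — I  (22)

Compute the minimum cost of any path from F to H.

Running Dijkstra from F:
F: 0
K: 9  (via F)
E: 11  (via F)
I: 11  (via K)
A: 16  (via F)
B: 19  (via K)
C: 23  (via K)
D: 25  (via E)
L: 26  (via K)
H: 31  (via D)
Shortest route: F → E → D → H = 31.

31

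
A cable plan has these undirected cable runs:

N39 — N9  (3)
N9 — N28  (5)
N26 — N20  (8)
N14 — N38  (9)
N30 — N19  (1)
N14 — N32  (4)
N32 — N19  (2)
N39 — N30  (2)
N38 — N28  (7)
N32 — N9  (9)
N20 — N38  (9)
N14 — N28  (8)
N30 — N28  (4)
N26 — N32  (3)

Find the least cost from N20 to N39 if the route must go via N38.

Best N20 to N38: N20–N38 costing 9
Shortest N38→N39: N38–N28–N30–N39 = 13
Total via N38: 9 + 13 = 22.

22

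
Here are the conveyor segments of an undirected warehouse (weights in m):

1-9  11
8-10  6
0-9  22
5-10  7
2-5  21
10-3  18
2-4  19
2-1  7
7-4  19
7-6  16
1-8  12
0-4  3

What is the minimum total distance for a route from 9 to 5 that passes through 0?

65 m

Best 9 to 0: 9 → 0 costing 22
Shortest 0→5: 0 → 4 → 2 → 5 = 43
Total via 0: 22 + 43 = 65 m.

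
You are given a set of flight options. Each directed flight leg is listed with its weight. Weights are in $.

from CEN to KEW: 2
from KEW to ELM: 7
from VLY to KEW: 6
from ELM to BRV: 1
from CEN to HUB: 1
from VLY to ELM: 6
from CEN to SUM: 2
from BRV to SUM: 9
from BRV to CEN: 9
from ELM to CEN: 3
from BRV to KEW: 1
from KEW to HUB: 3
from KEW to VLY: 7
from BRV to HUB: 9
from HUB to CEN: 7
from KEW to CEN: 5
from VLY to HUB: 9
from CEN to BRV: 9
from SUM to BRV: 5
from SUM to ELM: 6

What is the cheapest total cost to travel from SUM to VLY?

Shortest distances from SUM:
SUM: 0
BRV: 5  (via SUM)
KEW: 6  (via BRV)
ELM: 6  (via SUM)
CEN: 9  (via ELM)
HUB: 9  (via KEW)
VLY: 13  (via KEW)
Shortest route: SUM–BRV–KEW–VLY = $13.

$13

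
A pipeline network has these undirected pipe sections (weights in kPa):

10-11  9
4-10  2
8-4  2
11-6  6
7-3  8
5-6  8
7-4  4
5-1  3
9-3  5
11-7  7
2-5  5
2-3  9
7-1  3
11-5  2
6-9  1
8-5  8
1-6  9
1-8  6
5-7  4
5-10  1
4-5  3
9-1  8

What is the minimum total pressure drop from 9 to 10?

Candidate routes:
9 - 6 - 5 - 10: 1+8+1 = 10
9 - 1 - 5 - 10: 8+3+1 = 12
9 - 6 - 5 - 4 - 10: 1+8+3+2 = 14
9 - 6 - 1 - 5 - 10: 1+9+3+1 = 14
Cheapest is 9 - 6 - 5 - 10 at 10 kPa.

10 kPa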